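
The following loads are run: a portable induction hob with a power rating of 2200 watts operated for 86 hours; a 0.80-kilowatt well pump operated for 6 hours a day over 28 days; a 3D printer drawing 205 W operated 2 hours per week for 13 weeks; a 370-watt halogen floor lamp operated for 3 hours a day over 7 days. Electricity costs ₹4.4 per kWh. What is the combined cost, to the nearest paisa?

portable induction hob: 2.2 kW × 86 h = 189.2 kWh
well pump: Runtime = 6 h/day × 28 days = 168 h
well pump: 0.8 kW × 168 h = 134.4 kWh
3D printer: Runtime = 2 h/week × 13 weeks = 26 h
3D printer: 0.205 kW × 26 h = 5.33 kWh
halogen floor lamp: Runtime = 3 h/day × 7 days = 21 h
halogen floor lamp: 0.37 kW × 21 h = 7.77 kWh
Total energy = 336.7 kWh
Cost = 336.7 × ₹4.4 = ₹1481.48

₹1481.48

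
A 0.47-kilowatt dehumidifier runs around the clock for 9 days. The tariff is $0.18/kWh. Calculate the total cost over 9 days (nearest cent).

$18.27

Runtime = 24 h × 9 = 216 h
Energy = 0.47 kW × 216 h = 101.52 kWh
Cost = 101.52 kWh × $0.18/kWh = $18.27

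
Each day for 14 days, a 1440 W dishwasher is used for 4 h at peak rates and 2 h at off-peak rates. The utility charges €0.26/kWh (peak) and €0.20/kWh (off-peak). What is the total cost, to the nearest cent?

€29.03

Peak energy = 1.44 kW × 4 h × 14 = 80.64 kWh
Off-peak energy = 1.44 kW × 2 h × 14 = 40.32 kWh
Cost = 80.64 × €0.26 + 40.32 × €0.20 = €20.9664 + €8.064 = €29.03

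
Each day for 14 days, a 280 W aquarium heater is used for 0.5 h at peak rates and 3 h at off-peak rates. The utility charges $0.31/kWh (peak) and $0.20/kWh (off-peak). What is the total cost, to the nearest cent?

Peak energy = 0.28 kW × 0.5 h × 14 = 1.96 kWh
Off-peak energy = 0.28 kW × 3 h × 14 = 11.76 kWh
Cost = 1.96 × $0.31 + 11.76 × $0.20 = $0.6076 + $2.352 = $2.96

$2.96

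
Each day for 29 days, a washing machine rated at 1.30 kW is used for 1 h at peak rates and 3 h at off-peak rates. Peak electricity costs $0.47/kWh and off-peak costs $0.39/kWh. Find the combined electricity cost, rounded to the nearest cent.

Peak energy = 1.3 kW × 1 h × 29 = 37.7 kWh
Off-peak energy = 1.3 kW × 3 h × 29 = 113.1 kWh
Cost = 37.7 × $0.47 + 113.1 × $0.39 = $17.719 + $44.109 = $61.83

$61.83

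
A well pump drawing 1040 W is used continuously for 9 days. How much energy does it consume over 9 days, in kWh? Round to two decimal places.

Runtime = 24 h × 9 = 216 h
Energy = 1.04 kW × 216 h = 224.64 kWh

224.64 kWh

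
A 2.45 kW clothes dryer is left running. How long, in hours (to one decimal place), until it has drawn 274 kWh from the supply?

Hours = 274 kWh ÷ 2.45 kW = 111.8 h

111.8 h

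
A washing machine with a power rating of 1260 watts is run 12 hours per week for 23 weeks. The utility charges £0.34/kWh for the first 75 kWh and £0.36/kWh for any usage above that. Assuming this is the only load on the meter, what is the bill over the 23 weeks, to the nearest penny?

Runtime = 12 h/week × 23 weeks = 276 h
Energy = 1.26 kW × 276 h = 347.76 kWh
Tier 1 (0–75 kWh): 75 × £0.34 = £25.5
Above 75 kWh: 272.76 × £0.36 = £98.1936
Bill = £123.69

£123.69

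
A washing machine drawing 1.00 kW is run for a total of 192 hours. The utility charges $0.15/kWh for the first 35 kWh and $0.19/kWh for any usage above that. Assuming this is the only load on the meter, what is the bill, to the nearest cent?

$35.08

Energy = 1 kW × 192 h = 192 kWh
Tier 1 (0–35 kWh): 35 × $0.15 = $5.25
Above 35 kWh: 157 × $0.19 = $29.83
Bill = $35.08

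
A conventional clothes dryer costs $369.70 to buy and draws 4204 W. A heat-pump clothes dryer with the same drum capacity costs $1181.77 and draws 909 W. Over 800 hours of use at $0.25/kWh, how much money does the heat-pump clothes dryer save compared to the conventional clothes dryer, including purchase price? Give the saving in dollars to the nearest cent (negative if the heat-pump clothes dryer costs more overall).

-$153.07

conventional clothes dryer: $369.70 + (4204/1000) kW × 800 h × $0.25 = $369.70 + $840.8 = $1210.5
heat-pump clothes dryer: $1181.77 + (909/1000) kW × 800 h × $0.25 = $1181.77 + $181.8 = $1363.57
Saving = $1210.5 − $1363.57 = −$153.07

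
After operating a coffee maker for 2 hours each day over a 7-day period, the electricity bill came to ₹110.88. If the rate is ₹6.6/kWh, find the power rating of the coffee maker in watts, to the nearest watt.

1200 W

Energy = ₹110.88 ÷ ₹6.6/kWh = 16.8 kWh
Runtime = 2 h/day × 7 days = 14 h
Power = 16.8 kWh ÷ 14 h = 1.2 kW = 1200 W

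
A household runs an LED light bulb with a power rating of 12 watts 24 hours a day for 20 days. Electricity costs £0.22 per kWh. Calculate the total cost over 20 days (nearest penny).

Runtime = 24 h × 20 = 480 h
Energy = 0.012 kW × 480 h = 5.76 kWh
Cost = 5.76 kWh × £0.22/kWh = £1.27

£1.27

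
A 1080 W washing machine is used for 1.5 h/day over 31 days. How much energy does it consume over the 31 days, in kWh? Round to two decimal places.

Runtime = 1.5 h/day × 31 days = 46.5 h
Energy = 1.08 kW × 46.5 h = 50.22 kWh

50.22 kWh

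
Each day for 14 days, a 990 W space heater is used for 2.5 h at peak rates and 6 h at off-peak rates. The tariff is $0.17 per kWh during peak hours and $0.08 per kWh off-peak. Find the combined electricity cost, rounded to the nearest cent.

Peak energy = 0.99 kW × 2.5 h × 14 = 34.65 kWh
Off-peak energy = 0.99 kW × 6 h × 14 = 83.16 kWh
Cost = 34.65 × $0.17 + 83.16 × $0.08 = $5.8905 + $6.6528 = $12.54

$12.54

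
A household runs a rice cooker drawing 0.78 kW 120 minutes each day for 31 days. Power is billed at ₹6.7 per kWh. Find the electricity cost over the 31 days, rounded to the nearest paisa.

₹324.01

Runtime = 120 min × 31 = 3720 min = 62 h
Energy = 0.78 kW × 62 h = 48.36 kWh
Cost = 48.36 kWh × ₹6.7/kWh = ₹324.01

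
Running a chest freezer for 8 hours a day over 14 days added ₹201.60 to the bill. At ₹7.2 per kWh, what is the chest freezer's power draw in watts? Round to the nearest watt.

250 W

Energy = ₹201.60 ÷ ₹7.2/kWh = 28 kWh
Runtime = 8 h/day × 14 days = 112 h
Power = 28 kWh ÷ 112 h = 0.25 kW = 250 W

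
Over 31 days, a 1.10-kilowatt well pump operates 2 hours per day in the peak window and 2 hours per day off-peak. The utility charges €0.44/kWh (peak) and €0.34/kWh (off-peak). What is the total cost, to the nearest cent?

€53.20

Peak energy = 1.1 kW × 2 h × 31 = 68.2 kWh
Off-peak energy = 1.1 kW × 2 h × 31 = 68.2 kWh
Cost = 68.2 × €0.44 + 68.2 × €0.34 = €30.008 + €23.188 = €53.20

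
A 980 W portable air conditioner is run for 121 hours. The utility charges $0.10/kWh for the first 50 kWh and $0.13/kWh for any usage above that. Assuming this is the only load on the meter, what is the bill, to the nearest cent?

Energy = 0.98 kW × 121 h = 118.58 kWh
Tier 1 (0–50 kWh): 50 × $0.10 = $5
Above 50 kWh: 68.58 × $0.13 = $8.9154
Bill = $13.92

$13.92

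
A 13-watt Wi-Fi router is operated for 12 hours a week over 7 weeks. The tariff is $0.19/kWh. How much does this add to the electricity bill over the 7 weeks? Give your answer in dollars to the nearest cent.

Runtime = 12 h/week × 7 weeks = 84 h
Energy = 0.013 kW × 84 h = 1.092 kWh
Cost = 1.092 kWh × $0.19/kWh = $0.21

$0.21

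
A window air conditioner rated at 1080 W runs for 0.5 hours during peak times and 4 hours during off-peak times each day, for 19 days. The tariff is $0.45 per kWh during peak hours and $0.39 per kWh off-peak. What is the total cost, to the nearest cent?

Peak energy = 1.08 kW × 0.5 h × 19 = 10.26 kWh
Off-peak energy = 1.08 kW × 4 h × 19 = 82.08 kWh
Cost = 10.26 × $0.45 + 82.08 × $0.39 = $4.617 + $32.0112 = $36.63

$36.63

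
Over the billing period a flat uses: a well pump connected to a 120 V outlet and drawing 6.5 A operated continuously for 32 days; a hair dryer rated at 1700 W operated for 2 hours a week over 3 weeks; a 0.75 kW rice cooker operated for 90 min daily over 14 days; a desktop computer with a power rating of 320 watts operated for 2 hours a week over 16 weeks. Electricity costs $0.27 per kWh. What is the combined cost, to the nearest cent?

well pump: Power = 6.5 A × 120 V = 780 W = 0.78 kW
well pump: Runtime = 24 h × 32 = 768 h
well pump: 0.78 kW × 768 h = 599.04 kWh
hair dryer: Runtime = 2 h/week × 3 weeks = 6 h
hair dryer: 1.7 kW × 6 h = 10.2 kWh
rice cooker: Runtime = 90 min × 14 = 1260 min = 21 h
rice cooker: 0.75 kW × 21 h = 15.75 kWh
desktop computer: Runtime = 2 h/week × 16 weeks = 32 h
desktop computer: 0.32 kW × 32 h = 10.24 kWh
Total energy = 635.23 kWh
Cost = 635.23 × $0.27 = $171.51

$171.51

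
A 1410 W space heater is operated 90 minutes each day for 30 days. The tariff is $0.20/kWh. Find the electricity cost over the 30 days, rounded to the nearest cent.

$12.69

Runtime = 90 min × 30 = 2700 min = 45 h
Energy = 1.41 kW × 45 h = 63.45 kWh
Cost = 63.45 kWh × $0.20/kWh = $12.69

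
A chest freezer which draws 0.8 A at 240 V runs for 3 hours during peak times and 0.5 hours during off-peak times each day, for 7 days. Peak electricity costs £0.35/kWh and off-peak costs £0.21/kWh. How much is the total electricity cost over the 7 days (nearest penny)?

£1.55

Power = 0.8 A × 240 V = 192 W = 0.192 kW
Peak energy = 0.192 kW × 3 h × 7 = 4.032 kWh
Off-peak energy = 0.192 kW × 0.5 h × 7 = 0.672 kWh
Cost = 4.032 × £0.35 + 0.672 × £0.21 = £1.4112 + £0.14112 = £1.55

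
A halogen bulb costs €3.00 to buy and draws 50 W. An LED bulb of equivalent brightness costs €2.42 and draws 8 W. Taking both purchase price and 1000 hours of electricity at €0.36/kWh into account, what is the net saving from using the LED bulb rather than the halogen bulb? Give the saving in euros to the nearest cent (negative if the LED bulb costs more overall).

€15.70

halogen bulb: €3.00 + (50/1000) kW × 1000 h × €0.36 = €3.00 + €18 = €21
LED bulb: €2.42 + (8/1000) kW × 1000 h × €0.36 = €2.42 + €2.88 = €5.3
Saving = €21 − €5.3 = €15.7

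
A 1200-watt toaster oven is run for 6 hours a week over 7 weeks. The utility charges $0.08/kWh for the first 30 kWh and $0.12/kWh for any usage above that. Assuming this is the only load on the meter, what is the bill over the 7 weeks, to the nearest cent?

Runtime = 6 h/week × 7 weeks = 42 h
Energy = 1.2 kW × 42 h = 50.4 kWh
Tier 1 (0–30 kWh): 30 × $0.08 = $2.4
Above 30 kWh: 20.4 × $0.12 = $2.448
Bill = $4.85

$4.85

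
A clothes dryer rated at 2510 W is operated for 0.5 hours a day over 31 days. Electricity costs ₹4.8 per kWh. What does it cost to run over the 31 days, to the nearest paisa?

₹186.74

Runtime = 0.5 h/day × 31 days = 15.5 h
Energy = 2.51 kW × 15.5 h = 38.905 kWh
Cost = 38.905 kWh × ₹4.8/kWh = ₹186.74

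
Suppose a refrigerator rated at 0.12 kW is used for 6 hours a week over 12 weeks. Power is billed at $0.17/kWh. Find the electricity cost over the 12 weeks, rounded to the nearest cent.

Runtime = 6 h/week × 12 weeks = 72 h
Energy = 0.12 kW × 72 h = 8.64 kWh
Cost = 8.64 kWh × $0.17/kWh = $1.47

$1.47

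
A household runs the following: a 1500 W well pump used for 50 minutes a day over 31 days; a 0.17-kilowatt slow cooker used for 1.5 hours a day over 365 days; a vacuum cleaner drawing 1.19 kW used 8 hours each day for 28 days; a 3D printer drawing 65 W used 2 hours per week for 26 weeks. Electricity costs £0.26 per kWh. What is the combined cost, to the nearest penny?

£104.46

well pump: Runtime = 50 min × 31 = 1550 min = 25.833333… h
well pump: 1.5 kW × 25.833333… h = 38.75 kWh
slow cooker: Runtime = 1.5 h/day × 365 days = 547.5 h
slow cooker: 0.17 kW × 547.5 h = 93.075 kWh
vacuum cleaner: Runtime = 8 h/day × 28 days = 224 h
vacuum cleaner: 1.19 kW × 224 h = 266.56 kWh
3D printer: Runtime = 2 h/week × 26 weeks = 52 h
3D printer: 0.065 kW × 52 h = 3.38 kWh
Total energy = 401.765 kWh
Cost = 401.765 × £0.26 = £104.46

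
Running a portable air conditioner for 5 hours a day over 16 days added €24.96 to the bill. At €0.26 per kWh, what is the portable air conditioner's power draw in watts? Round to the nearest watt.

Energy = €24.96 ÷ €0.26/kWh = 96 kWh
Runtime = 5 h/day × 16 days = 80 h
Power = 96 kWh ÷ 80 h = 1.2 kW = 1200 W

1200 W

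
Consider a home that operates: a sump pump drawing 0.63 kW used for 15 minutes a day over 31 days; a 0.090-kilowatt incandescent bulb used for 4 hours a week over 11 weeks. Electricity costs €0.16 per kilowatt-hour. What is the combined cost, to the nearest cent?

sump pump: Runtime = 15 min × 31 = 465 min = 7.75 h
sump pump: 0.63 kW × 7.75 h = 4.8825 kWh
incandescent bulb: Runtime = 4 h/week × 11 weeks = 44 h
incandescent bulb: 0.09 kW × 44 h = 3.96 kWh
Total energy = 8.8425 kWh
Cost = 8.8425 × €0.16 = €1.41

€1.41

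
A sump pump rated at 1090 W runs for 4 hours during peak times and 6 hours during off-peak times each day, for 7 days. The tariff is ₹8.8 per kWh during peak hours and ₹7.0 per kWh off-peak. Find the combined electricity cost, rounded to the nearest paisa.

₹589.04

Peak energy = 1.09 kW × 4 h × 7 = 30.52 kWh
Off-peak energy = 1.09 kW × 6 h × 7 = 45.78 kWh
Cost = 30.52 × ₹8.8 + 45.78 × ₹7.0 = ₹268.576 + ₹320.46 = ₹589.04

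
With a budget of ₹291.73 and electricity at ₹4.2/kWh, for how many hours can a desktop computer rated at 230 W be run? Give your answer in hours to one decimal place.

302.0 h

Energy available = ₹291.73 ÷ ₹4.2/kWh = 69.4595 kWh
Hours = 69.4595 kWh ÷ 0.23 kW = 302.0 h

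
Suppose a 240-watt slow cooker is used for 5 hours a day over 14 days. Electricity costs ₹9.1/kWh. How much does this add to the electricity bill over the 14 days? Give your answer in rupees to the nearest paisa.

₹152.88

Runtime = 5 h/day × 14 days = 70 h
Energy = 0.24 kW × 70 h = 16.8 kWh
Cost = 16.8 kWh × ₹9.1/kWh = ₹152.88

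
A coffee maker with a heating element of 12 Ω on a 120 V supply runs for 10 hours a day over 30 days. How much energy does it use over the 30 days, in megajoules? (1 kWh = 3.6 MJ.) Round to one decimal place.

Power = V²/R = 120²/12 = 1200 W = 1.2 kW
Runtime = 10 h/day × 30 days = 300 h
Energy = 1.2 kW × 300 h = 360 kWh
= 360 × 3.6 MJ = 1296.0 MJ

1296.0 MJ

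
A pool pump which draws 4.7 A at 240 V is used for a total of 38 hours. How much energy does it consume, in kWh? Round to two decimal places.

Power = 4.7 A × 240 V = 1128 W = 1.128 kW
Energy = 1.128 kW × 38 h = 42.864 kWh ≈ 42.86 kWh

42.86 kWh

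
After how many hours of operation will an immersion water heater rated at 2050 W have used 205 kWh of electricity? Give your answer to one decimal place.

Hours = 205 kWh ÷ 2.05 kW = 100.0 h

100.0 h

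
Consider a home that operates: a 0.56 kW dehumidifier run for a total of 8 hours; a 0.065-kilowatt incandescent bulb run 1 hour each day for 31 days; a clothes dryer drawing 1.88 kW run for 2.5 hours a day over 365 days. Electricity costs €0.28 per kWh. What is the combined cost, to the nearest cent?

dehumidifier: 0.56 kW × 8 h = 4.48 kWh
incandescent bulb: Runtime = 1 h/day × 31 days = 31 h
incandescent bulb: 0.065 kW × 31 h = 2.015 kWh
clothes dryer: Runtime = 2.5 h/day × 365 days = 912.5 h
clothes dryer: 1.88 kW × 912.5 h = 1715.5 kWh
Total energy = 1721.995 kWh
Cost = 1721.995 × €0.28 = €482.16

€482.16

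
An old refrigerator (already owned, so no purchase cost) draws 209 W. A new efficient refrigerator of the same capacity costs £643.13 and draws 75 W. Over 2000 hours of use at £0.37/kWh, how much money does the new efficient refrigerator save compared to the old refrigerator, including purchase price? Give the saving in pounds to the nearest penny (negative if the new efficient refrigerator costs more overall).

-£543.97

old refrigerator: £0.00 + (209/1000) kW × 2000 h × £0.37 = £0.00 + £154.66 = £154.66
new efficient refrigerator: £643.13 + (75/1000) kW × 2000 h × £0.37 = £643.13 + £55.5 = £698.63
Saving = £154.66 − £698.63 = −£543.97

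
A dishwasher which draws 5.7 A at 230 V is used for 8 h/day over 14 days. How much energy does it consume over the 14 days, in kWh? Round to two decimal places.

146.83 kWh

Power = 5.7 A × 230 V = 1311 W = 1.311 kW
Runtime = 8 h/day × 14 days = 112 h
Energy = 1.311 kW × 112 h = 146.832 kWh ≈ 146.83 kWh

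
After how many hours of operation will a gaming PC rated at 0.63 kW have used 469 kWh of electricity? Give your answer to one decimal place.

Hours = 469 kWh ÷ 0.63 kW = 744.4 h

744.4 h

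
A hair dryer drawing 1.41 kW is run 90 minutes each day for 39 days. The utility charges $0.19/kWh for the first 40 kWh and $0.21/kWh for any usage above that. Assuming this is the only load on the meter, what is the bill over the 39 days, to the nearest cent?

$16.52

Runtime = 90 min × 39 = 3510 min = 58.5 h
Energy = 1.41 kW × 58.5 h = 82.485 kWh
Tier 1 (0–40 kWh): 40 × $0.19 = $7.6
Above 40 kWh: 42.485 × $0.21 = $8.92185
Bill = $16.52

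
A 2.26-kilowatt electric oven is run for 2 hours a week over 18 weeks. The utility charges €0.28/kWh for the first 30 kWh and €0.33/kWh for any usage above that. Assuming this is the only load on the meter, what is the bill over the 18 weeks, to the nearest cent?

€25.35

Runtime = 2 h/week × 18 weeks = 36 h
Energy = 2.26 kW × 36 h = 81.36 kWh
Tier 1 (0–30 kWh): 30 × €0.28 = €8.4
Above 30 kWh: 51.36 × €0.33 = €16.9488
Bill = €25.35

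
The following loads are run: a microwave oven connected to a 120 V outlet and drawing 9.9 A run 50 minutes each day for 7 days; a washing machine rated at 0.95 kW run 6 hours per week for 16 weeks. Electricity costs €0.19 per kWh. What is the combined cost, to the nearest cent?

microwave oven: Power = 9.9 A × 120 V = 1188 W = 1.188 kW
microwave oven: Runtime = 50 min × 7 = 350 min = 5.833333… h
microwave oven: 1.188 kW × 5.833333… h = 6.93 kWh
washing machine: Runtime = 6 h/week × 16 weeks = 96 h
washing machine: 0.95 kW × 96 h = 91.2 kWh
Total energy = 98.13 kWh
Cost = 98.13 × €0.19 = €18.64

€18.64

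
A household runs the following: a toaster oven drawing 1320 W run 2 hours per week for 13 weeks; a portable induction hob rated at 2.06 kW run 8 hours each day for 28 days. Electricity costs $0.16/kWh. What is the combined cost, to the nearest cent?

toaster oven: Runtime = 2 h/week × 13 weeks = 26 h
toaster oven: 1.32 kW × 26 h = 34.32 kWh
portable induction hob: Runtime = 8 h/day × 28 days = 224 h
portable induction hob: 2.06 kW × 224 h = 461.44 kWh
Total energy = 495.76 kWh
Cost = 495.76 × $0.16 = $79.32

$79.32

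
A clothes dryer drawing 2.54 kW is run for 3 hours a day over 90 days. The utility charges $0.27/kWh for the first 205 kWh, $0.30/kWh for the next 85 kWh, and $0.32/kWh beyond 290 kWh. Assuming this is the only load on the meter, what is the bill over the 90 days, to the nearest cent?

$207.51

Runtime = 3 h/day × 90 days = 270 h
Energy = 2.54 kW × 270 h = 685.8 kWh
Tier 1 (0–205 kWh): 205 × $0.27 = $55.35
Tier 2 (205–290 kWh): 85 × $0.30 = $25.5
Above 290 kWh: 395.8 × $0.32 = $126.656
Bill = $207.51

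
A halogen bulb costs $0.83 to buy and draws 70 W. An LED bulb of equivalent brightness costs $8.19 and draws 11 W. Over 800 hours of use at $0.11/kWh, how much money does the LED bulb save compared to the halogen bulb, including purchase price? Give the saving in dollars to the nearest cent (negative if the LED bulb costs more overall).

halogen bulb: $0.83 + (70/1000) kW × 800 h × $0.11 = $0.83 + $6.16 = $6.99
LED bulb: $8.19 + (11/1000) kW × 800 h × $0.11 = $8.19 + $0.968 = $9.158
Saving = $6.99 − $9.158 = −$2.168 → -$2.17

-$2.17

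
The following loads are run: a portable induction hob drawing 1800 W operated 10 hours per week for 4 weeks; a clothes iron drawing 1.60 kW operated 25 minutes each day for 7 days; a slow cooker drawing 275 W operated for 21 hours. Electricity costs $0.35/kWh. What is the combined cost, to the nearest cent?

portable induction hob: Runtime = 10 h/week × 4 weeks = 40 h
portable induction hob: 1.8 kW × 40 h = 72 kWh
clothes iron: Runtime = 25 min × 7 = 175 min = 2.916666… h
clothes iron: 1.6 kW × 2.916666… h = 4.666666… kWh
slow cooker: 0.275 kW × 21 h = 5.775 kWh
Total energy = 82.441666… kWh
Cost = 82.441666… × $0.35 = $28.85

$28.85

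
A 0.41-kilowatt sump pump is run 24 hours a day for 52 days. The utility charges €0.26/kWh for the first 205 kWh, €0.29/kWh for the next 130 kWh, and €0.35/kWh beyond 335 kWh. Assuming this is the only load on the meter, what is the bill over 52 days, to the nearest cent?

€152.84

Runtime = 24 h × 52 = 1248 h
Energy = 0.41 kW × 1248 h = 511.68 kWh
Tier 1 (0–205 kWh): 205 × €0.26 = €53.3
Tier 2 (205–335 kWh): 130 × €0.29 = €37.7
Above 335 kWh: 176.68 × €0.35 = €61.838
Bill = €152.84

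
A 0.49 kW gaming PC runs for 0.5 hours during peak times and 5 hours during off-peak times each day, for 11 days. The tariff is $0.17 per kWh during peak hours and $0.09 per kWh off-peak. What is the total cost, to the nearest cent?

$2.88

Peak energy = 0.49 kW × 0.5 h × 11 = 2.695 kWh
Off-peak energy = 0.49 kW × 5 h × 11 = 26.95 kWh
Cost = 2.695 × $0.17 + 26.95 × $0.09 = $0.45815 + $2.4255 = $2.88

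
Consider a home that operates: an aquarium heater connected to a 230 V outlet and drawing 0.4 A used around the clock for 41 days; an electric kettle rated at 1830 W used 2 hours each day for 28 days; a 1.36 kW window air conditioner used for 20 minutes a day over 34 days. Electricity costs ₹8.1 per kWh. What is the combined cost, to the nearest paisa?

₹1688.21

aquarium heater: Power = 0.4 A × 230 V = 92 W = 0.092 kW
aquarium heater: Runtime = 24 h × 41 = 984 h
aquarium heater: 0.092 kW × 984 h = 90.528 kWh
electric kettle: Runtime = 2 h/day × 28 days = 56 h
electric kettle: 1.83 kW × 56 h = 102.48 kWh
window air conditioner: Runtime = 20 min × 34 = 680 min = 11.333333… h
window air conditioner: 1.36 kW × 11.333333… h = 15.413333… kWh
Total energy = 208.421333… kWh
Cost = 208.421333… × ₹8.1 = ₹1688.21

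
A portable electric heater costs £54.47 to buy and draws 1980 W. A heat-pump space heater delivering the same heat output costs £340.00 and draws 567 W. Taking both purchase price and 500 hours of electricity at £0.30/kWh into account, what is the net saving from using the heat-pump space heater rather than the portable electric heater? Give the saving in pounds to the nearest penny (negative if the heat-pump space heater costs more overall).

-£73.58

portable electric heater: £54.47 + (1980/1000) kW × 500 h × £0.30 = £54.47 + £297 = £351.47
heat-pump space heater: £340.00 + (567/1000) kW × 500 h × £0.30 = £340.00 + £85.05 = £425.05
Saving = £351.47 − £425.05 = −£73.58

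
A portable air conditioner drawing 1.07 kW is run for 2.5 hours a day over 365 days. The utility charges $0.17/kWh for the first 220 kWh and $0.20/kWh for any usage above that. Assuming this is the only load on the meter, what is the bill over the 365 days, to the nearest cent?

Runtime = 2.5 h/day × 365 days = 912.5 h
Energy = 1.07 kW × 912.5 h = 976.375 kWh
Tier 1 (0–220 kWh): 220 × $0.17 = $37.4
Above 220 kWh: 756.375 × $0.20 = $151.275
Bill = $188.68

$188.68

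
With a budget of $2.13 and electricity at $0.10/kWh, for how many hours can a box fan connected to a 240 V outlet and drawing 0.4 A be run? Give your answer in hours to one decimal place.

221.9 h

Power = 0.4 A × 240 V = 96 W = 0.096 kW
Energy available = $2.13 ÷ $0.10/kWh = 21.3 kWh
Hours = 21.3 kWh ÷ 0.096 kW = 221.9 h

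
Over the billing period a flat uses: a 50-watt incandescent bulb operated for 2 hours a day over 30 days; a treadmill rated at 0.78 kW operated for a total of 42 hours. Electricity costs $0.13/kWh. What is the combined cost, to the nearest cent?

$4.65

incandescent bulb: Runtime = 2 h/day × 30 days = 60 h
incandescent bulb: 0.05 kW × 60 h = 3 kWh
treadmill: 0.78 kW × 42 h = 32.76 kWh
Total energy = 35.76 kWh
Cost = 35.76 × $0.13 = $4.65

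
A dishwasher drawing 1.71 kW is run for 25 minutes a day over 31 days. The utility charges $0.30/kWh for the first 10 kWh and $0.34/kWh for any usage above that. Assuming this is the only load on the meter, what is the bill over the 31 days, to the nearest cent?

Runtime = 25 min × 31 = 775 min = 12.916666… h
Energy = 1.71 kW × 12.916666… h = 22.0875 kWh
Tier 1 (0–10 kWh): 10 × $0.30 = $3
Above 10 kWh: 12.0875 × $0.34 = $4.10975
Bill = $7.11

$7.11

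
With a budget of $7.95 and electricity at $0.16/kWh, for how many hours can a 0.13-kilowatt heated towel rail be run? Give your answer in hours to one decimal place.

Energy available = $7.95 ÷ $0.16/kWh = 49.6875 kWh
Hours = 49.6875 kWh ÷ 0.13 kW = 382.2 h

382.2 h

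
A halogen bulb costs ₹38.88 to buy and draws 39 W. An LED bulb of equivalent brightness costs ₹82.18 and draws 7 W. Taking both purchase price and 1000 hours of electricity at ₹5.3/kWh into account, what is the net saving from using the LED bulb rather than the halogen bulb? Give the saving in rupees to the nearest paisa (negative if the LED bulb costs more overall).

halogen bulb: ₹38.88 + (39/1000) kW × 1000 h × ₹5.3 = ₹38.88 + ₹206.7 = ₹245.58
LED bulb: ₹82.18 + (7/1000) kW × 1000 h × ₹5.3 = ₹82.18 + ₹37.1 = ₹119.28
Saving = ₹245.58 − ₹119.28 = ₹126.3

₹126.30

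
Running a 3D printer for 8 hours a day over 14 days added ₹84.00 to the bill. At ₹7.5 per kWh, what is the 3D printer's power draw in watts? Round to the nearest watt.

Energy = ₹84.00 ÷ ₹7.5/kWh = 11.2 kWh
Runtime = 8 h/day × 14 days = 112 h
Power = 11.2 kWh ÷ 112 h = 0.1 kW = 100 W

100 W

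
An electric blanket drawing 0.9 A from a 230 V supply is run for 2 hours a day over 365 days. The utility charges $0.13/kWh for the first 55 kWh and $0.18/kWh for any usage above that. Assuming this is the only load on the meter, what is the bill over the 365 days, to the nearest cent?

Power = 0.9 A × 230 V = 207 W = 0.207 kW
Runtime = 2 h/day × 365 days = 730 h
Energy = 0.207 kW × 730 h = 151.11 kWh
Tier 1 (0–55 kWh): 55 × $0.13 = $7.15
Above 55 kWh: 96.11 × $0.18 = $17.2998
Bill = $24.45

$24.45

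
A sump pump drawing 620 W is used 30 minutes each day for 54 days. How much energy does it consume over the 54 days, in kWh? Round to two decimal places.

Runtime = 30 min × 54 = 1620 min = 27 h
Energy = 0.62 kW × 27 h = 16.74 kWh

16.74 kWh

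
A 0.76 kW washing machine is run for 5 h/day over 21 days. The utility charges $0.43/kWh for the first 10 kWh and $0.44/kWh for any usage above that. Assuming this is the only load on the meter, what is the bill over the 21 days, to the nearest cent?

Runtime = 5 h/day × 21 days = 105 h
Energy = 0.76 kW × 105 h = 79.8 kWh
Tier 1 (0–10 kWh): 10 × $0.43 = $4.3
Above 10 kWh: 69.8 × $0.44 = $30.712
Bill = $35.01

$35.01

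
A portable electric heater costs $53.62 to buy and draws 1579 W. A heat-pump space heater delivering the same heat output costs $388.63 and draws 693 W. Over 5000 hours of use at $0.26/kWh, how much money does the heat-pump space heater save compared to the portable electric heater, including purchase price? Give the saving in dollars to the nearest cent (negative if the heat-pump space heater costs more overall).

portable electric heater: $53.62 + (1579/1000) kW × 5000 h × $0.26 = $53.62 + $2052.7 = $2106.32
heat-pump space heater: $388.63 + (693/1000) kW × 5000 h × $0.26 = $388.63 + $900.9 = $1289.53
Saving = $2106.32 − $1289.53 = $816.79

$816.79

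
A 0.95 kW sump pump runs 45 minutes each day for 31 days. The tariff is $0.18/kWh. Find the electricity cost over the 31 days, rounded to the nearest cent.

$3.98

Runtime = 45 min × 31 = 1395 min = 23.25 h
Energy = 0.95 kW × 23.25 h = 22.0875 kWh
Cost = 22.0875 kWh × $0.18/kWh = $3.98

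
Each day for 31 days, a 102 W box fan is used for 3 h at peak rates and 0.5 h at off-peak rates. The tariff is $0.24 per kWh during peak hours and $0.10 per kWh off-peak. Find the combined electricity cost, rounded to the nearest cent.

Peak energy = 0.102 kW × 3 h × 31 = 9.486 kWh
Off-peak energy = 0.102 kW × 0.5 h × 31 = 1.581 kWh
Cost = 9.486 × $0.24 + 1.581 × $0.10 = $2.27664 + $0.1581 = $2.43

$2.43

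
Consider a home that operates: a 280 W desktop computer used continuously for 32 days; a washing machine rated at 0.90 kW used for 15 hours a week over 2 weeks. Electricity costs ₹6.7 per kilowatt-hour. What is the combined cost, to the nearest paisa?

desktop computer: Runtime = 24 h × 32 = 768 h
desktop computer: 0.28 kW × 768 h = 215.04 kWh
washing machine: Runtime = 15 h/week × 2 weeks = 30 h
washing machine: 0.9 kW × 30 h = 27 kWh
Total energy = 242.04 kWh
Cost = 242.04 × ₹6.7 = ₹1621.67

₹1621.67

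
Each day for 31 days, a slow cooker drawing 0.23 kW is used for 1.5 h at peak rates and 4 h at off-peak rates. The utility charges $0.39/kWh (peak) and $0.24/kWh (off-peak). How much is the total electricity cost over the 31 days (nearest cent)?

Peak energy = 0.23 kW × 1.5 h × 31 = 10.695 kWh
Off-peak energy = 0.23 kW × 4 h × 31 = 28.52 kWh
Cost = 10.695 × $0.39 + 28.52 × $0.24 = $4.17105 + $6.8448 = $11.02

$11.02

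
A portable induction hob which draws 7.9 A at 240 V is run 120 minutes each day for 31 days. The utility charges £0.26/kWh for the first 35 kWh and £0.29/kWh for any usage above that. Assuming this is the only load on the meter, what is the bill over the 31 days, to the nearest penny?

£33.04

Power = 7.9 A × 240 V = 1896 W = 1.896 kW
Runtime = 120 min × 31 = 3720 min = 62 h
Energy = 1.896 kW × 62 h = 117.552 kWh
Tier 1 (0–35 kWh): 35 × £0.26 = £9.1
Above 35 kWh: 82.552 × £0.29 = £23.94008
Bill = £33.04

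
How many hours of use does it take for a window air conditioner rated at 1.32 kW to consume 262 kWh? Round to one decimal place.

Hours = 262 kWh ÷ 1.32 kW = 198.5 h

198.5 h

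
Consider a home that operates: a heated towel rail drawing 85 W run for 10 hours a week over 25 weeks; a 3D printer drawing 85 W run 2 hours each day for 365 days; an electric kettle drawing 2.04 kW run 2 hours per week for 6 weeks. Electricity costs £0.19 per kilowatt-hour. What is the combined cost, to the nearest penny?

heated towel rail: Runtime = 10 h/week × 25 weeks = 250 h
heated towel rail: 0.085 kW × 250 h = 21.25 kWh
3D printer: Runtime = 2 h/day × 365 days = 730 h
3D printer: 0.085 kW × 730 h = 62.05 kWh
electric kettle: Runtime = 2 h/week × 6 weeks = 12 h
electric kettle: 2.04 kW × 12 h = 24.48 kWh
Total energy = 107.78 kWh
Cost = 107.78 × £0.19 = £20.48

£20.48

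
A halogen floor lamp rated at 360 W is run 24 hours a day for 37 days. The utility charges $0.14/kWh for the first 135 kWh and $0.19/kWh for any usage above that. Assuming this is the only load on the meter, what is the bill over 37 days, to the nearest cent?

$53.99

Runtime = 24 h × 37 = 888 h
Energy = 0.36 kW × 888 h = 319.68 kWh
Tier 1 (0–135 kWh): 135 × $0.14 = $18.9
Above 135 kWh: 184.68 × $0.19 = $35.0892
Bill = $53.99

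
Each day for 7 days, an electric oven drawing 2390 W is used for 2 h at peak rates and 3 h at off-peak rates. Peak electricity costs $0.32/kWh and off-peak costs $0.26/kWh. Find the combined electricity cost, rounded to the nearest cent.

$23.76

Peak energy = 2.39 kW × 2 h × 7 = 33.46 kWh
Off-peak energy = 2.39 kW × 3 h × 7 = 50.19 kWh
Cost = 33.46 × $0.32 + 50.19 × $0.26 = $10.7072 + $13.0494 = $23.76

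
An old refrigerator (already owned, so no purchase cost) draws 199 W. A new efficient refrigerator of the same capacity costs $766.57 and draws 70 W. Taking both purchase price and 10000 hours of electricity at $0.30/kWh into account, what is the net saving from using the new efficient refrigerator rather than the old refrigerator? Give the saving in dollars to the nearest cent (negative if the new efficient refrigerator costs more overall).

old refrigerator: $0.00 + (199/1000) kW × 10000 h × $0.30 = $0.00 + $597 = $597
new efficient refrigerator: $766.57 + (70/1000) kW × 10000 h × $0.30 = $766.57 + $210 = $976.57
Saving = $597 − $976.57 = −$379.57

-$379.57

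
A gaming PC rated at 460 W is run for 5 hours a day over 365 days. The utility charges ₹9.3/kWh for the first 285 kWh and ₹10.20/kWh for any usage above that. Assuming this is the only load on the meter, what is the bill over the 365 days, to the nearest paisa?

₹8306.40

Runtime = 5 h/day × 365 days = 1825 h
Energy = 0.46 kW × 1825 h = 839.5 kWh
Tier 1 (0–285 kWh): 285 × ₹9.3 = ₹2650.5
Above 285 kWh: 554.5 × ₹10.20 = ₹5655.9
Bill = ₹8306.40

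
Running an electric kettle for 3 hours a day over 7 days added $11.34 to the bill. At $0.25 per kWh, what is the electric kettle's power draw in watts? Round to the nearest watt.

Energy = $11.34 ÷ $0.25/kWh = 45.36 kWh
Runtime = 3 h/day × 7 days = 21 h
Power = 45.36 kWh ÷ 21 h = 2.16 kW = 2160 W

2160 W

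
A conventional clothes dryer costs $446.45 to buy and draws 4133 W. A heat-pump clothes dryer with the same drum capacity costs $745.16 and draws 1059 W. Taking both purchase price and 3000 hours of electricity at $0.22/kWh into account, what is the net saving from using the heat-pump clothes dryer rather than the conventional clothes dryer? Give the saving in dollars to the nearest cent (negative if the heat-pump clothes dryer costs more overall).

$1730.13

conventional clothes dryer: $446.45 + (4133/1000) kW × 3000 h × $0.22 = $446.45 + $2727.78 = $3174.23
heat-pump clothes dryer: $745.16 + (1059/1000) kW × 3000 h × $0.22 = $745.16 + $698.94 = $1444.1
Saving = $3174.23 − $1444.1 = $1730.13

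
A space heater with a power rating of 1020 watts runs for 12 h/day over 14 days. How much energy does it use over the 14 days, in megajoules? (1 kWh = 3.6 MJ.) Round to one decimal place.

Runtime = 12 h/day × 14 days = 168 h
Energy = 1.02 kW × 168 h = 171.36 kWh
= 171.36 × 3.6 MJ = 616.9 MJ

616.9 MJ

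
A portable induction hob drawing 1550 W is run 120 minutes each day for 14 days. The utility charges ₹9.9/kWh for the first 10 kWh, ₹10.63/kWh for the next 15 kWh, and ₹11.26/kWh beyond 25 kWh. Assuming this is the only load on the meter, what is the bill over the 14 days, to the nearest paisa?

Runtime = 120 min × 14 = 1680 min = 28 h
Energy = 1.55 kW × 28 h = 43.4 kWh
Tier 1 (0–10 kWh): 10 × ₹9.9 = ₹99
Tier 2 (10–25 kWh): 15 × ₹10.63 = ₹159.45
Above 25 kWh: 18.4 × ₹11.26 = ₹207.184
Bill = ₹465.63

₹465.63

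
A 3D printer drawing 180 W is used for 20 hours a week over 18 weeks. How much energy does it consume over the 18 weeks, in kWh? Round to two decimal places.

Runtime = 20 h/week × 18 weeks = 360 h
Energy = 0.18 kW × 360 h = 64.8 kWh

64.80 kWh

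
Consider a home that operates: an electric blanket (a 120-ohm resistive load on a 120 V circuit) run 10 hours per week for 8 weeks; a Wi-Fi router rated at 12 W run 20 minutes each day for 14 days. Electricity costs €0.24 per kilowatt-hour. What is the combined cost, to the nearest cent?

electric blanket: Power = V²/R = 120²/120 = 120 W = 0.12 kW
electric blanket: Runtime = 10 h/week × 8 weeks = 80 h
electric blanket: 0.12 kW × 80 h = 9.6 kWh
Wi-Fi router: Runtime = 20 min × 14 = 280 min = 4.666666… h
Wi-Fi router: 0.012 kW × 4.666666… h = 0.056 kWh
Total energy = 9.656 kWh
Cost = 9.656 × €0.24 = €2.32

€2.32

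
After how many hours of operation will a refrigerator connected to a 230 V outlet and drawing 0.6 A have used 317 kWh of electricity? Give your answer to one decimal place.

Power = 0.6 A × 230 V = 138 W = 0.138 kW
Hours = 317 kWh ÷ 0.138 kW = 2297.1 h

2297.1 h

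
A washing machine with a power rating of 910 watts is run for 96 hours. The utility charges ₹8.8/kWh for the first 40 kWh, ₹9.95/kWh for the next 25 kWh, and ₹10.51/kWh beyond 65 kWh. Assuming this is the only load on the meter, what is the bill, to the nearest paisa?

₹835.75

Energy = 0.91 kW × 96 h = 87.36 kWh
Tier 1 (0–40 kWh): 40 × ₹8.8 = ₹352
Tier 2 (40–65 kWh): 25 × ₹9.95 = ₹248.75
Above 65 kWh: 22.36 × ₹10.51 = ₹235.0036
Bill = ₹835.75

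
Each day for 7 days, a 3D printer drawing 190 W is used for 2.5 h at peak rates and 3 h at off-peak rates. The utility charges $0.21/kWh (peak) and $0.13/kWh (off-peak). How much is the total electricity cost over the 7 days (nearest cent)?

$1.22

Peak energy = 0.19 kW × 2.5 h × 7 = 3.325 kWh
Off-peak energy = 0.19 kW × 3 h × 7 = 3.99 kWh
Cost = 3.325 × $0.21 + 3.99 × $0.13 = $0.69825 + $0.5187 = $1.22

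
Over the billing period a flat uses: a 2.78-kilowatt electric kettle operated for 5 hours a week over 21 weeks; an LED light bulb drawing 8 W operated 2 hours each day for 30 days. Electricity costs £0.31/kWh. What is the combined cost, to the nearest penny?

electric kettle: Runtime = 5 h/week × 21 weeks = 105 h
electric kettle: 2.78 kW × 105 h = 291.9 kWh
LED light bulb: Runtime = 2 h/day × 30 days = 60 h
LED light bulb: 0.008 kW × 60 h = 0.48 kWh
Total energy = 292.38 kWh
Cost = 292.38 × £0.31 = £90.64

£90.64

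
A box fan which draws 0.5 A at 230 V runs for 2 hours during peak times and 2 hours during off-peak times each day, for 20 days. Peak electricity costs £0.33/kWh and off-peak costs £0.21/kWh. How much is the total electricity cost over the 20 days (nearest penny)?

£2.48

Power = 0.5 A × 230 V = 115 W = 0.115 kW
Peak energy = 0.115 kW × 2 h × 20 = 4.6 kWh
Off-peak energy = 0.115 kW × 2 h × 20 = 4.6 kWh
Cost = 4.6 × £0.33 + 4.6 × £0.21 = £1.518 + £0.966 = £2.48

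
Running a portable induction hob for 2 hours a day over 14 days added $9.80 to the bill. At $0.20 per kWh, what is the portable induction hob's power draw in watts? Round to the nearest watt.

1750 W

Energy = $9.80 ÷ $0.20/kWh = 49 kWh
Runtime = 2 h/day × 14 days = 28 h
Power = 49 kWh ÷ 28 h = 1.75 kW = 1750 W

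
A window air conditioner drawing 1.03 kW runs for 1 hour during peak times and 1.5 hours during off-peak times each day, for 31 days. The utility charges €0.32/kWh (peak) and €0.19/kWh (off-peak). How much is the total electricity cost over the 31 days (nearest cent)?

€19.32

Peak energy = 1.03 kW × 1 h × 31 = 31.93 kWh
Off-peak energy = 1.03 kW × 1.5 h × 31 = 47.895 kWh
Cost = 31.93 × €0.32 + 47.895 × €0.19 = €10.2176 + €9.10005 = €19.32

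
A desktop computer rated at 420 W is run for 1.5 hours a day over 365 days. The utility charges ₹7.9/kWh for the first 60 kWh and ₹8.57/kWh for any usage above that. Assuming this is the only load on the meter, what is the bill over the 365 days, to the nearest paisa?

₹1930.47

Runtime = 1.5 h/day × 365 days = 547.5 h
Energy = 0.42 kW × 547.5 h = 229.95 kWh
Tier 1 (0–60 kWh): 60 × ₹7.9 = ₹474
Above 60 kWh: 169.95 × ₹8.57 = ₹1456.4715
Bill = ₹1930.47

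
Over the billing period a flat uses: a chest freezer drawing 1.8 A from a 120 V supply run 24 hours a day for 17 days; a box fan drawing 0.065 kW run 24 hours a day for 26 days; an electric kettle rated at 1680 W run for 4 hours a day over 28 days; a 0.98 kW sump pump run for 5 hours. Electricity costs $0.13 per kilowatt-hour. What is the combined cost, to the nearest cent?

chest freezer: Power = 1.8 A × 120 V = 216 W = 0.216 kW
chest freezer: Runtime = 24 h × 17 = 408 h
chest freezer: 0.216 kW × 408 h = 88.128 kWh
box fan: Runtime = 24 h × 26 = 624 h
box fan: 0.065 kW × 624 h = 40.56 kWh
electric kettle: Runtime = 4 h/day × 28 days = 112 h
electric kettle: 1.68 kW × 112 h = 188.16 kWh
sump pump: 0.98 kW × 5 h = 4.9 kWh
Total energy = 321.748 kWh
Cost = 321.748 × $0.13 = $41.83

$41.83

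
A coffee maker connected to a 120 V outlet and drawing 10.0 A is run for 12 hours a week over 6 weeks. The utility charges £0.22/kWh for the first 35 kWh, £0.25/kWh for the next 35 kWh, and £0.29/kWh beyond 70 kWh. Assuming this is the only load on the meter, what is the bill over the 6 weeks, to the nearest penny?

Power = 10.0 A × 120 V = 1200 W = 1.2 kW
Runtime = 12 h/week × 6 weeks = 72 h
Energy = 1.2 kW × 72 h = 86.4 kWh
Tier 1 (0–35 kWh): 35 × £0.22 = £7.7
Tier 2 (35–70 kWh): 35 × £0.25 = £8.75
Above 70 kWh: 16.4 × £0.29 = £4.756
Bill = £21.21

£21.21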